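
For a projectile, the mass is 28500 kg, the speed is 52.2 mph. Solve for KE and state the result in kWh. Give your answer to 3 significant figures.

Directly: KE = ½mv².
m = 28500 kg; v = 52.2 mph = 23.34 m/s.
KE = 7.760×10^6 J
7.760×10^6 J × (1 kWh / 3.600×10^6 J) = 2.155 kWh

2.16 kWh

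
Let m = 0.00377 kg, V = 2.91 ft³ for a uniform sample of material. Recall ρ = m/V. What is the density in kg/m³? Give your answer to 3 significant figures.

Directly: ρ = m/V.
m = 0.00377 kg; V = 2.91 ft³ = 0.08240 m³.
ρ = 0.04575 kg/m³

0.0458 kg/m³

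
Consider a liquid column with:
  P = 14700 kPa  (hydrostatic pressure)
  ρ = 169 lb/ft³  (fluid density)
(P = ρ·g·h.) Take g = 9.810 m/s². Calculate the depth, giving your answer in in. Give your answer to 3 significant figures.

Rearranging: h = P/(ρ·g).
P = 14700 kPa = 1.470×10^7 Pa; ρ = 169 lb/ft³ = 2707 kg/m³; g = 9.810 m/s².
h = 553.5 m
553.5 m × (1 in / 0.02540 m) = 21792 in

21800 in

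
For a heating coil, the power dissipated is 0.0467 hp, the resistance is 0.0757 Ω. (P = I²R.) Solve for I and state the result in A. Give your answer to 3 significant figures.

Rearranging: I = √(P/R).
P = 0.0467 hp = 34.82 W; R = 0.0757 Ω.
I = 21.45 A

21.4 A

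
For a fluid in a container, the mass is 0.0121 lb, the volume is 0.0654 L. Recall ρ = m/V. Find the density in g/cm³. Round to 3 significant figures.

0.0839 g/cm³

ρ is given directly by: ρ = m/V.
m = 0.0121 lb = 0.005488 kg; V = 0.0654 L = 6.540×10^-5 m³.
ρ = 83.92 kg/m³
83.92 kg/m³ × (1 g/cm³ / 1000 kg/m³) = 0.08392 g/cm³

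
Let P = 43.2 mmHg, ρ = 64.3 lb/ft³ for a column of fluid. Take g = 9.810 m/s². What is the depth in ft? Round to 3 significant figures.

Rearranging: h = P/(ρ·g).
P = 43.2 mmHg = 5760 Pa; ρ = 64.3 lb/ft³ = 1030 kg/m³; g = 9.810 m/s².
h = 0.5700 m
0.5700 m × (1 ft / 0.3048 m) = 1.870 ft

1.87 ft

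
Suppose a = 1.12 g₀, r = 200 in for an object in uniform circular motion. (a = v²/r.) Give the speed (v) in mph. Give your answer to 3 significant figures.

Solving a = v²/r for v: v = √(a·r).
a = 1.12 g₀ = 10.98 m/s²; r = 200 in = 5.080 m.
v = 7.470 m/s
7.470 m/s × (1 mph / 0.4470 m/s) = 16.71 mph

16.7 mph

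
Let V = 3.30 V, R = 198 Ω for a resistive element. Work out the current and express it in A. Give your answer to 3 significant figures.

From Ohm's law: I = V/R.
V = 3.30 V; R = 198 Ω.
I = 0.01667 A

0.0167 A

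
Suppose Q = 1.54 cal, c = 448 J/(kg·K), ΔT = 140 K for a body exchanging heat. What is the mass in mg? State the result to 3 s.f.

Rearranging: m = Q/(c·ΔT).
Q = 1.54 cal = 6.443 J; c = 448 J/(kg·K); ΔT = 140 K.
m = 1.027×10^-4 kg
1.027×10^-4 kg × (1 mg / 1.000×10^-6 kg) = 102.7 mg

103 mg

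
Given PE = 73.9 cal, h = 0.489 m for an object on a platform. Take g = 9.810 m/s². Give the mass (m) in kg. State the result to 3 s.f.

Rearranging: m = PE/(g·h).
PE = 73.9 cal = 309.2 J; h = 0.489 m; g = 9.810 m/s².
m = 64.46 kg

64.5 kg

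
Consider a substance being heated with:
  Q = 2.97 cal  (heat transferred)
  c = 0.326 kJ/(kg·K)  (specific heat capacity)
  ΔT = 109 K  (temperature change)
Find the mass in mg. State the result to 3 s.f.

350 mg

Rearranging Q = m·c·ΔT for m: m = Q/(c·ΔT).
Q = 2.97 cal = 12.43 J; c = 0.326 kJ/(kg·K) = 326.0 J/(kg·K); ΔT = 109 K.
m = 3.497×10^-4 kg
3.497×10^-4 kg × (1 mg / 1.000×10^-6 kg) = 349.7 mg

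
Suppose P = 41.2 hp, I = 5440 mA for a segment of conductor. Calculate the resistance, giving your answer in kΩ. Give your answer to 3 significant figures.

Solving P = I²R for R: R = P/I².
P = 41.2 hp = 30723 W; I = 5440 mA = 5.440 A.
R = 1038 Ω
1038 Ω × (1 kΩ / 1000 Ω) = 1.038 kΩ

1.04 kΩ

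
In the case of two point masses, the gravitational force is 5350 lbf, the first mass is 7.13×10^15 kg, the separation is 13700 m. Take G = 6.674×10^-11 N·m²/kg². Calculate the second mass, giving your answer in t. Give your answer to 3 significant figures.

9390 t

From Newton's law of gravitation: m₂ = F·r²/(G·m₁).
F = 5350 lbf = 23798 N; m₁ = 7.13×10^15 kg; r = 13700 m; G = 6.674×10^-11 N·m²/kg².
m₂ = 9.387×10^6 kg
9.387×10^6 kg × (1 t / 1000 kg) = 9387 t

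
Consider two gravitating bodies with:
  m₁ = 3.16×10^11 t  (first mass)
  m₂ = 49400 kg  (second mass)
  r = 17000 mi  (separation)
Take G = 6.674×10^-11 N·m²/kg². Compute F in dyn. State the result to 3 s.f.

F is given directly by: F = Gm₁m₂/r².
m₁ = 3.16×10^11 t = 3.160×10^14 kg; m₂ = 49400 kg; r = 17000 mi = 2.736×10^7 m; G = 6.674×10^-11 N·m²/kg².
F = 1.392×10^-6 N
1.392×10^-6 N × (1 dyn / 1.000×10^-5 N) = 0.1392 dyn

0.139 dyn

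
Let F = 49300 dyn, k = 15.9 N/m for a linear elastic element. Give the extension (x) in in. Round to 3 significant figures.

Rearranging: x = F/k.
F = 49300 dyn = 0.4930 N; k = 15.9 N/m.
x = 0.03101 m
0.03101 m × (1 in / 0.02540 m) = 1.221 in

1.22 in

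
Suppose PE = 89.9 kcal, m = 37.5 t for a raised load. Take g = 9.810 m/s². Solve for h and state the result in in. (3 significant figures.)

Rearranging: h = PE/(m·g).
PE = 89.9 kcal = 3.761×10^5 J; m = 37.5 t = 37500 kg; g = 9.810 m/s².
h = 1.022 m
1.022 m × (1 in / 0.02540 m) = 40.25 in

40.3 in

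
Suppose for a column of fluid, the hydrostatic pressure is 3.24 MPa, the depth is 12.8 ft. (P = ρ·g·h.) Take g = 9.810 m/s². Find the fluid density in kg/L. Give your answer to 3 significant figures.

Solving P = ρ·g·h for ρ: ρ = P/(g·h).
P = 3.24 MPa = 3.240×10^6 Pa; h = 12.8 ft = 3.901 m; g = 9.810 m/s².
ρ = 84655 kg/m³
84655 kg/m³ × (1 kg/L / 1000 kg/m³) = 84.65 kg/L

84.7 kg/L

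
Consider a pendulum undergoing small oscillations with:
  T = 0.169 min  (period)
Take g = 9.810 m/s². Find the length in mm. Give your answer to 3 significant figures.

Rearranging T = 2π√(L/g) for L: L = g·(T/2π)².
T = 0.169 min = 10.14 s; g = 9.810 m/s².
L = 25.55 m
25.55 m × (1 mm / 0.001000 m) = 25550 mm

25500 mm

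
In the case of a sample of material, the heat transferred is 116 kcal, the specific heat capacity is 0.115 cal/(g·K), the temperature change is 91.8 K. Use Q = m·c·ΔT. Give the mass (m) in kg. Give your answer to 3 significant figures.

11.0 kg

Solving Q = m·c·ΔT for m: m = Q/(c·ΔT).
Q = 116 kcal = 4.853×10^5 J; c = 0.115 cal/(g·K) = 481.2 J/(kg·K); ΔT = 91.8 K.
m = 10.99 kg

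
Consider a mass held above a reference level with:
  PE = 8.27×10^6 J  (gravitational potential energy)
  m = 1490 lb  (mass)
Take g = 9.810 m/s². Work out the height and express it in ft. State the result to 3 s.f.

4090 ft

Rearranging PE = m·g·h for h: h = PE/(m·g).
PE = 8.27×10^6 J; m = 1490 lb = 675.9 kg; g = 9.810 m/s².
h = 1247 m
1247 m × (1 ft / 0.3048 m) = 4092 ft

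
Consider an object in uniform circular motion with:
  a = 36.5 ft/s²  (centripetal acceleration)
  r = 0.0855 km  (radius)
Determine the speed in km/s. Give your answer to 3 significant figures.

0.0308 km/s

Rearranging a = v²/r for v: v = √(a·r).
a = 36.5 ft/s² = 11.13 m/s²; r = 0.0855 km = 85.50 m.
v = 30.84 m/s
30.84 m/s × (1 km/s / 1000 m/s) = 0.03084 km/s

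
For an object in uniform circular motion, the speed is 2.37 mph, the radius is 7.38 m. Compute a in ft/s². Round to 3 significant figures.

a is given directly by: a = v²/r.
v = 2.37 mph = 1.059 m/s; r = 7.38 m.
a = 0.1521 m/s²
0.1521 m/s² × (1 ft/s² / 0.3048 m/s²) = 0.4990 ft/s²

0.499 ft/s²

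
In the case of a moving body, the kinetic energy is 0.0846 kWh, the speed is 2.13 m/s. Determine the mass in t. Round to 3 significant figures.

Rearranging: m = 2·KE/v².
KE = 0.0846 kWh = 3.046×10^5 J; v = 2.13 m/s.
m = 1.343×10^5 kg
1.343×10^5 kg × (1 t / 1000 kg) = 134.3 t

134 t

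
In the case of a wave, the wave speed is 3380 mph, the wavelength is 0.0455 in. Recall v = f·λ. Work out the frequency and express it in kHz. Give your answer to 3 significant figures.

Rearranging v = f·λ for f: f = v/λ.
v = 3380 mph = 1511 m/s; λ = 0.0455 in = 0.001156 m.
f = 1.307×10^6 Hz
1.307×10^6 Hz × (1 kHz / 1000 Hz) = 1307 kHz

1310 kHz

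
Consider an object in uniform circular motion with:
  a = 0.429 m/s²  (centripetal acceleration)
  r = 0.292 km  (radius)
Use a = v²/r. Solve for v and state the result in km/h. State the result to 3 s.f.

Solving a = v²/r for v: v = √(a·r).
a = 0.429 m/s²; r = 0.292 km = 292.0 m.
v = 11.19 m/s
11.19 m/s × (1 km/h / 0.2778 m/s) = 40.29 km/h

40.3 km/h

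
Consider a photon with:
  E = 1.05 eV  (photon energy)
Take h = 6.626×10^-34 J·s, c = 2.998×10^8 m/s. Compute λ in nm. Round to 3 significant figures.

1180 nm

Rearranging: λ = hc/E.
E = 1.05 eV = 1.682×10^-19 J; h = 6.626×10^-34 J·s; c = 2.998×10^8 m/s.
λ = 1.181×10^-6 m
1.181×10^-6 m × (1 nm / 1.000×10^-9 m) = 1181 nm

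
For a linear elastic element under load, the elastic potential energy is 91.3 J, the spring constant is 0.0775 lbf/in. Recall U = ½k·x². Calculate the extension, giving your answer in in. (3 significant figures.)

144 in

Solving U = ½k·x² for x: x = √(2U/k).
U = 91.3 J; k = 0.0775 lbf/in = 13.57 N/m.
x = 3.668 m
3.668 m × (1 in / 0.02540 m) = 144.4 in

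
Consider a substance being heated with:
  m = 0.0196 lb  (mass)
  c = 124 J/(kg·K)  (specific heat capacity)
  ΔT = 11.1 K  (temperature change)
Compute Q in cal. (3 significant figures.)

2.92 cal

Directly: Q = mcΔT.
m = 0.0196 lb = 0.008890 kg; c = 124 J/(kg·K); ΔT = 11.1 K.
Q = 12.24 J
12.24 J × (1 cal / 4.184 J) = 2.925 cal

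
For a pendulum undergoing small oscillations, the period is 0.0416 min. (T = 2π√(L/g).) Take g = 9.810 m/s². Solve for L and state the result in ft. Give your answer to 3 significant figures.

5.08 ft

Rearranging: L = g·(T/2π)².
T = 0.0416 min = 2.496 s; g = 9.810 m/s².
L = 1.548 m
1.548 m × (1 ft / 0.3048 m) = 5.079 ft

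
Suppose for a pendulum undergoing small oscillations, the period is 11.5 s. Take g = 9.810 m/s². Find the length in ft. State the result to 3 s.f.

Rearranging T = 2π√(L/g) for L: L = g·(T/2π)².
T = 11.5 s; g = 9.810 m/s².
L = 32.86 m
32.86 m × (1 ft / 0.3048 m) = 107.8 ft

108 ft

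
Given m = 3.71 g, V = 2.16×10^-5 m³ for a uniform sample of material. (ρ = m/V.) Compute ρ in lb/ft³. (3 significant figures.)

Directly: ρ = m/V.
m = 3.71 g = 0.003710 kg; V = 2.16×10^-5 m³.
ρ = 171.8 kg/m³
171.8 kg/m³ × (1 lb/ft³ / 16.02 kg/m³) = 10.72 lb/ft³

10.7 lb/ft³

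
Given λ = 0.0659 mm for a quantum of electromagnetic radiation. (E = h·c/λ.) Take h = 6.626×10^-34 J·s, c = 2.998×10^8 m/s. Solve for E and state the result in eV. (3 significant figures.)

Directly: E = hc/λ.
λ = 0.0659 mm = 6.590×10^-5 m; h = 6.626×10^-34 J·s; c = 2.998×10^8 m/s.
E = 3.014×10^-21 J
3.014×10^-21 J × (1 eV / 1.602×10^-19 J) = 0.01881 eV

0.0188 eV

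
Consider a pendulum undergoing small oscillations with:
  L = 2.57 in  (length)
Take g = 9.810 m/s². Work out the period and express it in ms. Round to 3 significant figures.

Directly: T = 2π√(L/g).
L = 2.57 in = 0.06528 m; g = 9.810 m/s².
T = 0.5125 s
0.5125 s × (1 ms / 0.001000 s) = 512.5 ms

513 ms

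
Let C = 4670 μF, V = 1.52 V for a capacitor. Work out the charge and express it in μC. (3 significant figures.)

7100 μC

Rearranging C = Q/V for Q: Q = CV.
C = 4670 μF = 0.004670 F; V = 1.52 V.
Q = 0.007098 C
0.007098 C × (1 μC / 1.000×10^-6 C) = 7098 μC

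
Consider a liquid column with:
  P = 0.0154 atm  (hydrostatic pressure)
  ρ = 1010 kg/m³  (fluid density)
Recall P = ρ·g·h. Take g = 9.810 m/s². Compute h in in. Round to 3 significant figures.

6.20 in

Rearranging: h = P/(ρ·g).
P = 0.0154 atm = 1560 Pa; ρ = 1010 kg/m³; g = 9.810 m/s².
h = 0.1575 m
0.1575 m × (1 in / 0.02540 m) = 6.200 in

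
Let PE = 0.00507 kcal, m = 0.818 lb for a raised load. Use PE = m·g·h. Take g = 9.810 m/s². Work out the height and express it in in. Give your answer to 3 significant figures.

Rearranging PE = m·g·h for h: h = PE/(m·g).
PE = 0.00507 kcal = 21.21 J; m = 0.818 lb = 0.3710 kg; g = 9.810 m/s².
h = 5.828 m
5.828 m × (1 in / 0.02540 m) = 229.4 in

229 in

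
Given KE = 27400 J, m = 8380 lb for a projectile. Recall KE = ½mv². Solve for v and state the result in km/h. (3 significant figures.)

13.7 km/h

Rearranging KE = ½mv² for v: v = √(2·KE/m).
KE = 27400 J; m = 8380 lb = 3801 kg.
v = 3.797 m/s
3.797 m/s × (1 km/h / 0.2778 m/s) = 13.67 km/h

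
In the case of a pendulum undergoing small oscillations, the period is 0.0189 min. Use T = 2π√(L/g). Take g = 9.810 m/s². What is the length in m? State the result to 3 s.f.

0.320 m

Rearranging: L = g·(T/2π)².
T = 0.0189 min = 1.134 s; g = 9.810 m/s².
L = 0.3195 m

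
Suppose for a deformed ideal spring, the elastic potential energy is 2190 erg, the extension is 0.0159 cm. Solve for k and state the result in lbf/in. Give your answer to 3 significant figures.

98.9 lbf/in

Rearranging: k = 2U/x².
U = 2190 erg = 2.190×10^-4 J; x = 0.0159 cm = 1.590×10^-4 m.
k = 17325 N/m
17325 N/m × (1 lbf/in / 175.1 N/m) = 98.93 lbf/in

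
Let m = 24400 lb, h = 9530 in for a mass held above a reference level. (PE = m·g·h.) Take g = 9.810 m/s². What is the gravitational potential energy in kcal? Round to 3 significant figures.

6280 kcal

PE is given directly by: PE = mgh.
m = 24400 lb = 11068 kg; h = 9530 in = 242.1 m; g = 9.810 m/s².
PE = 2.628×10^7 J
2.628×10^7 J × (1 kcal / 4184 J) = 6281 kcal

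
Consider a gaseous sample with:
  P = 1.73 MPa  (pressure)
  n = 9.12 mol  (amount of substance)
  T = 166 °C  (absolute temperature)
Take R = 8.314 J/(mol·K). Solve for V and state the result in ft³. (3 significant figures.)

0.680 ft³

From the ideal-gas law: V = nRT/P.
P = 1.73 MPa = 1.730×10^6 Pa; n = 9.12 mol; T = 166 °C = 439.1 K; R = 8.314 J/(mol·K).
V = 0.01925 m³
0.01925 m³ × (1 ft³ / 0.02832 m³) = 0.6797 ft³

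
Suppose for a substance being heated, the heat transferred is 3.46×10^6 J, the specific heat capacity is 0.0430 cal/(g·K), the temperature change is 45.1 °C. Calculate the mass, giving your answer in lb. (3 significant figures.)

940 lb

Rearranging Q = m·c·ΔT for m: m = Q/(c·ΔT).
Q = 3.46×10^6 J; c = 0.0430 cal/(g·K) = 179.9 J/(kg·K); ΔT = 45.1 °C = 45.10 K.
m = 426.4 kg
426.4 kg × (1 lb / 0.4536 kg) = 940.1 lb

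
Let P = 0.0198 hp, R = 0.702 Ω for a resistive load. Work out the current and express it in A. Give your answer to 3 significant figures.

4.59 A

Solving P = I²R for I: I = √(P/R).
P = 0.0198 hp = 14.76 W; R = 0.702 Ω.
I = 4.586 A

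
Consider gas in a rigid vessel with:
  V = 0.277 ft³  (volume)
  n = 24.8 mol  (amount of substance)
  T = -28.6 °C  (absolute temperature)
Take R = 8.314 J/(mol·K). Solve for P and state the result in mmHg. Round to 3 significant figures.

From the ideal-gas law: P = nRT/V.
V = 0.277 ft³ = 0.007844 m³; n = 24.8 mol; T = -28.6 °C = 244.5 K; R = 8.314 J/(mol·K).
P = 6.428×10^6 Pa
6.428×10^6 Pa × (1 mmHg / 133.3 Pa) = 48217 mmHg

48200 mmHg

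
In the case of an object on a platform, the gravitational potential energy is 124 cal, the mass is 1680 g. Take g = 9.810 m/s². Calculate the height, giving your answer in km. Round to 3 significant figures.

0.0315 km

Solving PE = m·g·h for h: h = PE/(m·g).
PE = 124 cal = 518.8 J; m = 1680 g = 1.680 kg; g = 9.810 m/s².
h = 31.48 m
31.48 m × (1 km / 1000 m) = 0.03148 km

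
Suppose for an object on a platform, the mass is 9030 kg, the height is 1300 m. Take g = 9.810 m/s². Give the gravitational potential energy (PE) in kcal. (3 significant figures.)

27500 kcal

Directly: PE = mgh.
m = 9030 kg; h = 1300 m; g = 9.810 m/s².
PE = 1.152×10^8 J
1.152×10^8 J × (1 kcal / 4184 J) = 27524 kcal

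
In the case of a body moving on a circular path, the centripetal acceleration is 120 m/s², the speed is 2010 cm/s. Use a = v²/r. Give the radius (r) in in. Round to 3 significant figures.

Solving a = v²/r for r: r = v²/a.
a = 120 m/s²; v = 2010 cm/s = 20.10 m/s.
r = 3.367 m
3.367 m × (1 in / 0.02540 m) = 132.5 in

133 in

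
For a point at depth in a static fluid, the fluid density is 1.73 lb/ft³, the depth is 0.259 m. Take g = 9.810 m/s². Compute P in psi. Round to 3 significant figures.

Directly: P = ρgh.
ρ = 1.73 lb/ft³ = 27.71 kg/m³; h = 0.259 m; g = 9.810 m/s².
P = 70.41 Pa
70.41 Pa × (1 psi / 6895 Pa) = 0.01021 psi

0.0102 psi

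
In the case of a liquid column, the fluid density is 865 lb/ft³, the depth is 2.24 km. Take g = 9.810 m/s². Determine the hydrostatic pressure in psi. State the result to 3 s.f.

44200 psi

P is given directly by: P = ρgh.
ρ = 865 lb/ft³ = 13856 kg/m³; h = 2.24 km = 2240 m; g = 9.810 m/s².
P = 3.045×10^8 Pa  (the unit combination reduces to kg/(m·s²) = Pa)
3.045×10^8 Pa × (1 psi / 6895 Pa) = 44161 psi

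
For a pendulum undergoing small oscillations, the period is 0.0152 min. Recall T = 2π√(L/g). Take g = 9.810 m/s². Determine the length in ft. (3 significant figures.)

0.678 ft

Rearranging T = 2π√(L/g) for L: L = g·(T/2π)².
T = 0.0152 min = 0.9120 s; g = 9.810 m/s².
L = 0.2067 m
0.2067 m × (1 ft / 0.3048 m) = 0.6781 ft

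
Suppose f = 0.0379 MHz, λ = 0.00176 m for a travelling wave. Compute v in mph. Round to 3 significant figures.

149 mph

v is given directly by: v = fλ.
f = 0.0379 MHz = 37900 Hz; λ = 0.00176 m.
v = 66.70 m/s
66.70 m/s × (1 mph / 0.4470 m/s) = 149.2 mph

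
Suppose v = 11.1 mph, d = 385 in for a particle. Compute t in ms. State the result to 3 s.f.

Rearranging v = d/t for t: t = d/v.
v = 11.1 mph = 4.962 m/s; d = 385 in = 9.779 m.
t = 1.971 s
1.971 s × (1 ms / 0.001000 s) = 1971 ms

1970 ms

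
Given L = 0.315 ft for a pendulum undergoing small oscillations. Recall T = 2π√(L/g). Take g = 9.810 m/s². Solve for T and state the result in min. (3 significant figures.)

0.0104 min

T is given directly by: T = 2π√(L/g).
L = 0.315 ft = 0.09601 m; g = 9.810 m/s².
T = 0.6216 s
0.6216 s × (1 min / 60.00 s) = 0.01036 min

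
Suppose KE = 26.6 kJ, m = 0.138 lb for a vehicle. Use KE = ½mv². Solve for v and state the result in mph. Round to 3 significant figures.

Rearranging: v = √(2·KE/m).
KE = 26.6 kJ = 26600 J; m = 0.138 lb = 0.06260 kg.
v = 921.9 m/s
921.9 m/s × (1 mph / 0.4470 m/s) = 2062 mph

2060 mph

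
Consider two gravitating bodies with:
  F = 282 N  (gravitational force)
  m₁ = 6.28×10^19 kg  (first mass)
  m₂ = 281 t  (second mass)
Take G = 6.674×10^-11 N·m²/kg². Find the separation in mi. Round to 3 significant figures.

Rearranging: r = √(G·m₁m₂/F).
F = 282 N; m₁ = 6.28×10^19 kg; m₂ = 281 t = 2.810×10^5 kg; G = 6.674×10^-11 N·m²/kg².
r = 2.044×10^6 m
2.044×10^6 m × (1 mi / 1609 m) = 1270 mi

1270 mi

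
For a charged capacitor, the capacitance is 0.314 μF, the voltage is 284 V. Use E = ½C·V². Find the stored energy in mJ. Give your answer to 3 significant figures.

12.7 mJ

E is given directly by: E = ½CV².
C = 0.314 μF = 3.140×10^-7 F; V = 284 V.
E = 0.01266 J
0.01266 J × (1 mJ / 0.001000 J) = 12.66 mJ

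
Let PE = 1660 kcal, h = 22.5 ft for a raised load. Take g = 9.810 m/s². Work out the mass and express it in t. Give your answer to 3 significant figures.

103 t

Rearranging PE = m·g·h for m: m = PE/(g·h).
PE = 1660 kcal = 6.945×10^6 J; h = 22.5 ft = 6.858 m; g = 9.810 m/s².
m = 1.032×10^5 kg
1.032×10^5 kg × (1 t / 1000 kg) = 103.2 t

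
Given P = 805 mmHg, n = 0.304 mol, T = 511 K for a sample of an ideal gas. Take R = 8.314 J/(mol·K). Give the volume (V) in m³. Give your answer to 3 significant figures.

0.0120 m³

Solving PV = nRT for V: V = nRT/P.
P = 805 mmHg = 1.073×10^5 Pa; n = 0.304 mol; T = 511 K; R = 8.314 J/(mol·K).
V = 0.01203 m³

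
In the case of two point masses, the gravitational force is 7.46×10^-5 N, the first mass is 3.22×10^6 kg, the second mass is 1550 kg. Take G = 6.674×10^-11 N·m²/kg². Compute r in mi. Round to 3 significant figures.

From Newton's law of gravitation: r = √(G·m₁m₂/F).
F = 7.46×10^-5 N; m₁ = 3.22×10^6 kg; m₂ = 1550 kg; G = 6.674×10^-11 N·m²/kg².
r = 66.82 m
66.82 m × (1 mi / 1609 m) = 0.04152 mi

0.0415 mi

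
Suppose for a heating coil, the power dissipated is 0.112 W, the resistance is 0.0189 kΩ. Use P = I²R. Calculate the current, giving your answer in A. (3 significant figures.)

0.0770 A

Solving P = I²R for I: I = √(P/R).
P = 0.112 W; R = 0.0189 kΩ = 18.90 Ω.
I = 0.07698 A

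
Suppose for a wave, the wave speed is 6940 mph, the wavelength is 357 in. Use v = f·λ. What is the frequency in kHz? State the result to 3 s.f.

Rearranging v = f·λ for f: f = v/λ.
v = 6940 mph = 3102 m/s; λ = 357 in = 9.068 m.
f = 342.1 Hz
342.1 Hz × (1 kHz / 1000 Hz) = 0.3421 kHz

0.342 kHz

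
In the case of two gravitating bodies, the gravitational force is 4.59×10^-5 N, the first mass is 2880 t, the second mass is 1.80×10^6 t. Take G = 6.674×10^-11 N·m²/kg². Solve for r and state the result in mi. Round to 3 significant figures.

53.9 mi

Solving F = G·m₁·m₂/r² for r: r = √(G·m₁m₂/F).
F = 4.59×10^-5 N; m₁ = 2880 t = 2.880×10^6 kg; m₂ = 1.80×10^6 t = 1.800×10^9 kg; G = 6.674×10^-11 N·m²/kg².
r = 86820 m
86820 m × (1 mi / 1609 m) = 53.95 mi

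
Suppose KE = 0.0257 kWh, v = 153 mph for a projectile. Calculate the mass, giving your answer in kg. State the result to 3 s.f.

Solving KE = ½mv² for m: m = 2·KE/v².
KE = 0.0257 kWh = 92520 J; v = 153 mph = 68.40 m/s.
m = 39.55 kg

39.6 kg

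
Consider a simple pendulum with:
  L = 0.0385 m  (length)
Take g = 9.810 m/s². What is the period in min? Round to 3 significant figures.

0.00656 min

T is given directly by: T = 2π√(L/g).
L = 0.0385 m; g = 9.810 m/s².
T = 0.3936 s
0.3936 s × (1 min / 60.00 s) = 0.006560 min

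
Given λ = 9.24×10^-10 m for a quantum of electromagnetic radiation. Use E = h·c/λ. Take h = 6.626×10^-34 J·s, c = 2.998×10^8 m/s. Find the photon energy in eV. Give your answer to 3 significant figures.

1340 eV

E is given directly by: E = hc/λ.
λ = 9.24×10^-10 m; h = 6.626×10^-34 J·s; c = 2.998×10^8 m/s.
E = 2.150×10^-16 J  (the unit combination reduces to kg·m²/s² = J)
2.150×10^-16 J × (1 eV / 1.602×10^-19 J) = 1342 eV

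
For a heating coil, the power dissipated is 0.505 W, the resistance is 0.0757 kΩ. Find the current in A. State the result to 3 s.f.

Rearranging P = I²R for I: I = √(P/R).
P = 0.505 W; R = 0.0757 kΩ = 75.70 Ω.
I = 0.08168 A

0.0817 A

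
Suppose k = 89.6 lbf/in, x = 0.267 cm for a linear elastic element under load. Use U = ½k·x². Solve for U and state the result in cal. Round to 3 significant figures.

0.0134 cal

U is given directly by: U = ½kx².
k = 89.6 lbf/in = 15691 N/m; x = 0.267 cm = 0.002670 m.
U = 0.05593 J
0.05593 J × (1 cal / 4.184 J) = 0.01337 cal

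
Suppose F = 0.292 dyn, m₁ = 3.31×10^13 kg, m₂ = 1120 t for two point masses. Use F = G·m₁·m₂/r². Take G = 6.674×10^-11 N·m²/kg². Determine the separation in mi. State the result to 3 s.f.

18100 mi

Solving F = G·m₁·m₂/r² for r: r = √(G·m₁m₂/F).
F = 0.292 dyn = 2.920×10^-6 N; m₁ = 3.31×10^13 kg; m₂ = 1120 t = 1.120×10^6 kg; G = 6.674×10^-11 N·m²/kg².
r = 2.911×10^7 m
2.911×10^7 m × (1 mi / 1609 m) = 18087 mi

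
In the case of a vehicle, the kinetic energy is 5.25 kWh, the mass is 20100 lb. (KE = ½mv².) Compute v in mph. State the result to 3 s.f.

144 mph

Solving KE = ½mv² for v: v = √(2·KE/m).
KE = 5.25 kWh = 1.890×10^7 J; m = 20100 lb = 9117 kg.
v = 64.39 m/s
64.39 m/s × (1 mph / 0.4470 m/s) = 144.0 mph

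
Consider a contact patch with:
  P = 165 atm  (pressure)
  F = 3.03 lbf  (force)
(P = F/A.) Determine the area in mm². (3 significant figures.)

0.806 mm²

Rearranging P = F/A for A: A = F/P.
P = 165 atm = 1.672×10^7 Pa; F = 3.03 lbf = 13.48 N.
A = 8.062×10^-7 m²
8.062×10^-7 m² × (1 mm² / 1.000×10^-6 m²) = 0.8062 mm²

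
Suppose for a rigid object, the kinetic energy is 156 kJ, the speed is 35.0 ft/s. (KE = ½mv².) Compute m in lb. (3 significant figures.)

Solving KE = ½mv² for m: m = 2·KE/v².
KE = 156 kJ = 1.560×10^5 J; v = 35.0 ft/s = 10.67 m/s.
m = 2742 kg
2742 kg × (1 lb / 0.4536 kg) = 6044 lb

6040 lb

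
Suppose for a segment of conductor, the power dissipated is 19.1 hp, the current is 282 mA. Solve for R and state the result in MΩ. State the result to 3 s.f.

0.179 MΩ

Solving P = I²R for R: R = P/I².
P = 19.1 hp = 14243 W; I = 282 mA = 0.2820 A.
R = 1.791×10^5 Ω
1.791×10^5 Ω × (1 MΩ / 1.000×10^6 Ω) = 0.1791 MΩ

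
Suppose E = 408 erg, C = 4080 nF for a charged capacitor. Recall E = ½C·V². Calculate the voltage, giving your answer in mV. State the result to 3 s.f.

4470 mV

Rearranging: V = √(2E/C).
E = 408 erg = 4.080×10^-5 J; C = 4080 nF = 4.080×10^-6 F.
V = 4.472 V  (the unit combination reduces to kg·m²/(A·s³) = V)
4.472 V × (1 mV / 0.001000 V) = 4472 mV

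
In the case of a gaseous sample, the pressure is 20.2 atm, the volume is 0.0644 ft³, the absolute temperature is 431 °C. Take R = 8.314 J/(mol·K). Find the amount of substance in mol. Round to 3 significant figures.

Solving PV = nRT for n: n = PV/(RT).
P = 20.2 atm = 2.047×10^6 Pa; V = 0.0644 ft³ = 0.001824 m³; T = 431 °C = 704.1 K; R = 8.314 J/(mol·K).
n = 0.6376 mol

0.638 mol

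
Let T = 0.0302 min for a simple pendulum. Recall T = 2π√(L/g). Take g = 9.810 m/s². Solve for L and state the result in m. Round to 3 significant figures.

0.816 m

Solving T = 2π√(L/g) for L: L = g·(T/2π)².
T = 0.0302 min = 1.812 s; g = 9.810 m/s².
L = 0.8159 m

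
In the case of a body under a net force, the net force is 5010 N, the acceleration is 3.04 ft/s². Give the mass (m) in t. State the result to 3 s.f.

5.41 t

From Newton's second law: m = F/a.
F = 5010 N; a = 3.04 ft/s² = 0.9266 m/s².
m = 5407 kg
5407 kg × (1 t / 1000 kg) = 5.407 t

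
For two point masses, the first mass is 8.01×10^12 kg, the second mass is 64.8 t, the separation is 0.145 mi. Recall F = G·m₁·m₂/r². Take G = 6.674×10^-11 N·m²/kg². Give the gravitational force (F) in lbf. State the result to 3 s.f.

From Newton's law of gravitation: F = Gm₁m₂/r².
m₁ = 8.01×10^12 kg; m₂ = 64.8 t = 64800 kg; r = 0.145 mi = 233.4 m; G = 6.674×10^-11 N·m²/kg².
F = 636.2 N
636.2 N × (1 lbf / 4.448 N) = 143.0 lbf

143 lbf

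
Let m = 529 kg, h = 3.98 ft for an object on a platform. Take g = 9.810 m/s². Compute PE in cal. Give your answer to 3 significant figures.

1500 cal

PE is given directly by: PE = mgh.
m = 529 kg; h = 3.98 ft = 1.213 m; g = 9.810 m/s².
PE = 6295 J
6295 J × (1 cal / 4.184 J) = 1505 cal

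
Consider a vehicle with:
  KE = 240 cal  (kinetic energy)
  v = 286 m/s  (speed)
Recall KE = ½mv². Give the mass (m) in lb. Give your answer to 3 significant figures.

0.0541 lb

Rearranging: m = 2·KE/v².
KE = 240 cal = 1004 J; v = 286 m/s.
m = 0.02455 kg
0.02455 kg × (1 lb / 0.4536 kg) = 0.05413 lb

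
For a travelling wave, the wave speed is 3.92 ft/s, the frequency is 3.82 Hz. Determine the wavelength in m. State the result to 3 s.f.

Rearranging v = f·λ for λ: λ = v/f.
v = 3.92 ft/s = 1.195 m/s; f = 3.82 Hz.
λ = 0.3128 m

0.313 m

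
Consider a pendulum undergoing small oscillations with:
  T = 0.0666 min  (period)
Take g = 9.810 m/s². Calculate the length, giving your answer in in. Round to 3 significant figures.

Rearranging: L = g·(T/2π)².
T = 0.0666 min = 3.996 s; g = 9.810 m/s².
L = 3.968 m
3.968 m × (1 in / 0.02540 m) = 156.2 in

156 in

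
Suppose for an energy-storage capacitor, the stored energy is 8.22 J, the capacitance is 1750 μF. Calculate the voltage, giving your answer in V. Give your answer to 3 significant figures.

Solving E = ½C·V² for V: V = √(2E/C).
E = 8.22 J; C = 1750 μF = 0.001750 F.
V = 96.92 V  (the unit combination reduces to kg·m²/(A·s³) = V)

96.9 V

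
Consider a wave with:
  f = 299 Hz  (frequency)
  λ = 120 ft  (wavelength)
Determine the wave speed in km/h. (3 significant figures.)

39400 km/h

v is given directly by: v = fλ.
f = 299 Hz; λ = 120 ft = 36.58 m.
v = 10936 m/s
10936 m/s × (1 km/h / 0.2778 m/s) = 39370 km/h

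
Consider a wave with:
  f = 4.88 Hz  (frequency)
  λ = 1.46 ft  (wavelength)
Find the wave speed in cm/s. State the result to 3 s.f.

v is given directly by: v = fλ.
f = 4.88 Hz; λ = 1.46 ft = 0.4450 m.
v = 2.172 m/s
2.172 m/s × (1 cm/s / 0.01000 m/s) = 217.2 cm/s

217 cm/s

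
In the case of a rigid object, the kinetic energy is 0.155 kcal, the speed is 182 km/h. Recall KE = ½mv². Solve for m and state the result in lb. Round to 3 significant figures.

Rearranging KE = ½mv² for m: m = 2·KE/v².
KE = 0.155 kcal = 648.5 J; v = 182 km/h = 50.56 m/s.
m = 0.5075 kg
0.5075 kg × (1 lb / 0.4536 kg) = 1.119 lb

1.12 lb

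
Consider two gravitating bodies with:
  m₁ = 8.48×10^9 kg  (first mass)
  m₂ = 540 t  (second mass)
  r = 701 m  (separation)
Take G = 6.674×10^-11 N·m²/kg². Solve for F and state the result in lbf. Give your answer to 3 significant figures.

From Newton's law of gravitation: F = Gm₁m₂/r².
m₁ = 8.48×10^9 kg; m₂ = 540 t = 5.400×10^5 kg; r = 701 m; G = 6.674×10^-11 N·m²/kg².
F = 0.6219 N
0.6219 N × (1 lbf / 4.448 N) = 0.1398 lbf

0.140 lbf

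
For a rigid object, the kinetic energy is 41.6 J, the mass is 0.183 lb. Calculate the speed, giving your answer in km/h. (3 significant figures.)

Solving KE = ½mv² for v: v = √(2·KE/m).
KE = 41.6 J; m = 0.183 lb = 0.08301 kg.
v = 31.66 m/s
31.66 m/s × (1 km/h / 0.2778 m/s) = 114.0 km/h

114 km/h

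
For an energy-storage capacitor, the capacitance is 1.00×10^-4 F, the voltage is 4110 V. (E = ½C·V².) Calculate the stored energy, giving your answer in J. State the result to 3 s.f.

Directly: E = ½CV².
C = 1.00×10^-4 F; V = 4110 V.
E = 844.6 J

845 J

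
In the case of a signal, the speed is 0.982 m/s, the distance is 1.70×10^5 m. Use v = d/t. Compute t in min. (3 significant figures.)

Rearranging v = d/t for t: t = d/v.
v = 0.982 m/s; d = 1.70×10^5 m.
t = 1.731×10^5 s
1.731×10^5 s × (1 min / 60.00 s) = 2885 min

2890 min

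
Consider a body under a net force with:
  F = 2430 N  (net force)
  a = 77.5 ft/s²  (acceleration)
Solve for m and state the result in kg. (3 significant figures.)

103 kg

From Newton's second law: m = F/a.
F = 2430 N; a = 77.5 ft/s² = 23.62 m/s².
m = 102.9 kg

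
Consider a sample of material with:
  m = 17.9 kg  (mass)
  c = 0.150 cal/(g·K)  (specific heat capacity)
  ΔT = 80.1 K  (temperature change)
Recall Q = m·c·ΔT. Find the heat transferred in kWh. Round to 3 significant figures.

0.250 kWh

Directly: Q = mcΔT.
m = 17.9 kg; c = 0.150 cal/(g·K) = 627.6 J/(kg·K); ΔT = 80.1 K.
Q = 8.998×10^5 J
8.998×10^5 J × (1 kWh / 3.600×10^6 J) = 0.2500 kWh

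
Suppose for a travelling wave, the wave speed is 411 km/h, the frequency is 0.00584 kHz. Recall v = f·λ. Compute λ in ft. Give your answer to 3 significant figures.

Solving v = f·λ for λ: λ = v/f.
v = 411 km/h = 114.2 m/s; f = 0.00584 kHz = 5.840 Hz.
λ = 19.55 m
19.55 m × (1 ft / 0.3048 m) = 64.14 ft

64.1 ft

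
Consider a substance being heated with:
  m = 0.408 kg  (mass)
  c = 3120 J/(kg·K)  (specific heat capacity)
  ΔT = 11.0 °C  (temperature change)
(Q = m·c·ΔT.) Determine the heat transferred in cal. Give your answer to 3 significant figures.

Q is given directly by: Q = mcΔT.
m = 0.408 kg; c = 3120 J/(kg·K); ΔT = 11.0 °C = 11.00 K.
Q = 14003 J
14003 J × (1 cal / 4.184 J) = 3347 cal

3350 cal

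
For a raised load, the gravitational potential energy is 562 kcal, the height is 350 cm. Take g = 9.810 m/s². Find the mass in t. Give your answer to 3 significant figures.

Rearranging: m = PE/(g·h).
PE = 562 kcal = 2.351×10^6 J; h = 350 cm = 3.500 m; g = 9.810 m/s².
m = 68484 kg
68484 kg × (1 t / 1000 kg) = 68.48 t

68.5 t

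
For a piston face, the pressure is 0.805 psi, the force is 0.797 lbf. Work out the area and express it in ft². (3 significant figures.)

0.00688 ft²

Rearranging: A = F/P.
P = 0.805 psi = 5550 Pa; F = 0.797 lbf = 3.545 N.
A = 6.387×10^-4 m²
6.387×10^-4 m² × (1 ft² / 0.09290 m²) = 0.006875 ft²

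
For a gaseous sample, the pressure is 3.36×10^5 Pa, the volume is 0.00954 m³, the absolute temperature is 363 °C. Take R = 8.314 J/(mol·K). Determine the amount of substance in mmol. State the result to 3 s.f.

From the ideal-gas law: n = PV/(RT).
P = 3.36×10^5 Pa; V = 0.00954 m³; T = 363 °C = 636.1 K; R = 8.314 J/(mol·K).
n = 0.6061 mol
0.6061 mol × (1 mmol / 0.001000 mol) = 606.1 mmol

606 mmol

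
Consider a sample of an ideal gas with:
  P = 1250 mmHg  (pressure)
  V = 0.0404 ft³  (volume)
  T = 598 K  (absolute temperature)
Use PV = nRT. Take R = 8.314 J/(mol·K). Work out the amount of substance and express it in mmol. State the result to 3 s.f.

Solving PV = nRT for n: n = PV/(RT).
P = 1250 mmHg = 1.667×10^5 Pa; V = 0.0404 ft³ = 0.001144 m³; T = 598 K; R = 8.314 J/(mol·K).
n = 0.03835 mol
0.03835 mol × (1 mmol / 0.001000 mol) = 38.35 mmol

38.3 mmol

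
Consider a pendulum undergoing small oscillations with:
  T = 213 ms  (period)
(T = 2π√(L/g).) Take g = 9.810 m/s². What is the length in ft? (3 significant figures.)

0.0370 ft

Rearranging T = 2π√(L/g) for L: L = g·(T/2π)².
T = 213 ms = 0.2130 s; g = 9.810 m/s².
L = 0.01127 m
0.01127 m × (1 ft / 0.3048 m) = 0.03699 ft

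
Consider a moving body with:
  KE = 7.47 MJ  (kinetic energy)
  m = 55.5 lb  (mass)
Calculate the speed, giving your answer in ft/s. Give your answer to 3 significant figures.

Rearranging KE = ½mv² for v: v = √(2·KE/m).
KE = 7.47 MJ = 7.470×10^6 J; m = 55.5 lb = 25.17 kg.
v = 770.4 m/s
770.4 m/s × (1 ft/s / 0.3048 m/s) = 2527 ft/s

2530 ft/s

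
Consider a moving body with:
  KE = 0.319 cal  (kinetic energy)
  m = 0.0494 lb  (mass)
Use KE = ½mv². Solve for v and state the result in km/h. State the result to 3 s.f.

Solving KE = ½mv² for v: v = √(2·KE/m).
KE = 0.319 cal = 1.335 J; m = 0.0494 lb = 0.02241 kg.
v = 10.91 m/s
10.91 m/s × (1 km/h / 0.2778 m/s) = 39.29 km/h

39.3 km/h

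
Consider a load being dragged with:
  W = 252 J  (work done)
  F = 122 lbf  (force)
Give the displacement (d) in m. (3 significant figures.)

0.464 m

Rearranging: d = W/F.
W = 252 J; F = 122 lbf = 542.7 N.
d = 0.4644 m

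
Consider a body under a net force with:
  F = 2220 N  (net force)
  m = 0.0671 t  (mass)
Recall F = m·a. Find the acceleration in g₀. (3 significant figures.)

3.37 g₀

Solving F = m·a for a: a = F/m.
F = 2220 N; m = 0.0671 t = 67.10 kg.
a = 33.08 m/s²
33.08 m/s² × (1 g₀ / 9.807 m/s²) = 3.374 g₀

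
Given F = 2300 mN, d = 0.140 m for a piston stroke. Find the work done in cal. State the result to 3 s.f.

Directly: W = F·d.
F = 2300 mN = 2.300 N; d = 0.140 m.
W = 0.3220 J
0.3220 J × (1 cal / 4.184 J) = 0.07696 cal

0.0770 cal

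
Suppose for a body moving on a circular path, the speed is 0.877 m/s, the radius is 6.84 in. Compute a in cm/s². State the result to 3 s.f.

443 cm/s²

Directly: a = v²/r.
v = 0.877 m/s; r = 6.84 in = 0.1737 m.
a = 4.427 m/s²
4.427 m/s² × (1 cm/s² / 0.01000 m/s²) = 442.7 cm/s²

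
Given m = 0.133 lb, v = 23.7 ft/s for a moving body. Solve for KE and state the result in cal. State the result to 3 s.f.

0.376 cal

Directly: KE = ½mv².
m = 0.133 lb = 0.06033 kg; v = 23.7 ft/s = 7.224 m/s.
KE = 1.574 J  (the unit combination reduces to kg·m²/s² = J)
1.574 J × (1 cal / 4.184 J) = 0.3762 cal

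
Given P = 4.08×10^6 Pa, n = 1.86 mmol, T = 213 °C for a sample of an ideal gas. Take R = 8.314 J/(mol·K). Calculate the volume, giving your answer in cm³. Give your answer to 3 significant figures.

From the ideal-gas law: V = nRT/P.
P = 4.08×10^6 Pa; n = 1.86 mmol = 0.001860 mol; T = 213 °C = 486.1 K; R = 8.314 J/(mol·K).
V = 1.843×10^-6 m³
1.843×10^-6 m³ × (1 cm³ / 1.000×10^-6 m³) = 1.843 cm³

1.84 cm³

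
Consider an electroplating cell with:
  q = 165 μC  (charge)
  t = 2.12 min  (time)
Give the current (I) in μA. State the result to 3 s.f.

Rearranging: I = q/t.
q = 165 μC = 1.650×10^-4 C; t = 2.12 min = 127.2 s.
I = 1.297×10^-6 A
1.297×10^-6 A × (1 μA / 1.000×10^-6 A) = 1.297 μA

1.30 μA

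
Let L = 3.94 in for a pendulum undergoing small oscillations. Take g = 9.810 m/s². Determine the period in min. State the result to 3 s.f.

0.0106 min

Directly: T = 2π√(L/g).
L = 3.94 in = 0.1001 m; g = 9.810 m/s².
T = 0.6346 s
0.6346 s × (1 min / 60.00 s) = 0.01058 min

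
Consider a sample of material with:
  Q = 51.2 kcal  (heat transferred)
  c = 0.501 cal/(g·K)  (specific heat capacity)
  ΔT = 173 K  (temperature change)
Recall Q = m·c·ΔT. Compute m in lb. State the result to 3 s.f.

Rearranging Q = m·c·ΔT for m: m = Q/(c·ΔT).
Q = 51.2 kcal = 2.142×10^5 J; c = 0.501 cal/(g·K) = 2096 J/(kg·K); ΔT = 173 K.
m = 0.5907 kg
0.5907 kg × (1 lb / 0.4536 kg) = 1.302 lb

1.30 lb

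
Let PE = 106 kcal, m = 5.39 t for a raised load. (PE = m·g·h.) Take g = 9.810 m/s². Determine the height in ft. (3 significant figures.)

27.5 ft

Rearranging: h = PE/(m·g).
PE = 106 kcal = 4.435×10^5 J; m = 5.39 t = 5390 kg; g = 9.810 m/s².
h = 8.388 m
8.388 m × (1 ft / 0.3048 m) = 27.52 ft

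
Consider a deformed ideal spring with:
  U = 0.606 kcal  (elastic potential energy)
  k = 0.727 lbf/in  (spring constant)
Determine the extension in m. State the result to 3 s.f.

Rearranging: x = √(2U/k).
U = 0.606 kcal = 2536 J; k = 0.727 lbf/in = 127.3 N/m.
x = 6.311 m

6.31 m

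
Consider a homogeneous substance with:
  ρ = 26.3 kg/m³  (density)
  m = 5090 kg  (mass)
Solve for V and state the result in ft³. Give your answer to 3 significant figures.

6830 ft³

Rearranging ρ = m/V for V: V = m/ρ.
ρ = 26.3 kg/m³; m = 5090 kg.
V = 193.5 m³
193.5 m³ × (1 ft³ / 0.02832 m³) = 6835 ft³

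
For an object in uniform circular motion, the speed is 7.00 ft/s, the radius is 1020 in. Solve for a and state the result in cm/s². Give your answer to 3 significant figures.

a is given directly by: a = v²/r.
v = 7.00 ft/s = 2.134 m/s; r = 1020 in = 25.91 m.
a = 0.1757 m/s²
0.1757 m/s² × (1 cm/s² / 0.01000 m/s²) = 17.57 cm/s²

17.6 cm/s²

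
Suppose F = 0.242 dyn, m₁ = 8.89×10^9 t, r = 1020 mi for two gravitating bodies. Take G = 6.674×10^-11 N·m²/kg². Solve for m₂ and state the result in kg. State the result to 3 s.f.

From Newton's law of gravitation: m₂ = F·r²/(G·m₁).
F = 0.242 dyn = 2.420×10^-6 N; m₁ = 8.89×10^9 t = 8.890×10^12 kg; r = 1020 mi = 1.642×10^6 m; G = 6.674×10^-11 N·m²/kg².
m₂ = 10991 kg

11000 kg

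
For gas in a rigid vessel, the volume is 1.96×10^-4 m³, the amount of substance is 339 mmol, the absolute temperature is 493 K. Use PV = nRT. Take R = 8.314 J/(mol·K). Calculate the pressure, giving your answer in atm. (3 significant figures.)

70.0 atm

From the ideal-gas law: P = nRT/V.
V = 1.96×10^-4 m³; n = 339 mmol = 0.3390 mol; T = 493 K; R = 8.314 J/(mol·K).
P = 7.089×10^6 Pa  (the unit combination reduces to kg/(m·s²) = Pa)
7.089×10^6 Pa × (1 atm / 1.013×10^5 Pa) = 69.97 atm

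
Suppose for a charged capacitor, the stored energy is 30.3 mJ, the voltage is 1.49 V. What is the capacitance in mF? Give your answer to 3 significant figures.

27.3 mF

Rearranging: C = 2E/V².
E = 30.3 mJ = 0.03030 J; V = 1.49 V.
C = 0.02730 F
0.02730 F × (1 mF / 0.001000 F) = 27.30 mF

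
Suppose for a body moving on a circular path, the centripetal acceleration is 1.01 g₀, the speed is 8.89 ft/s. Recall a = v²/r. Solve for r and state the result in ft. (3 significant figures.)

Solving a = v²/r for r: r = v²/a.
a = 1.01 g₀ = 9.905 m/s²; v = 8.89 ft/s = 2.710 m/s.
r = 0.7413 m
0.7413 m × (1 ft / 0.3048 m) = 2.432 ft

2.43 ft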